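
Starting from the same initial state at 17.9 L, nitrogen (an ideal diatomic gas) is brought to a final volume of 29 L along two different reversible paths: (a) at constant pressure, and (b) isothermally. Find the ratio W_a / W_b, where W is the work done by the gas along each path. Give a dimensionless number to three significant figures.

Path (a) isobaric: W = P₁(V₂ − V₁) → W_a/(P₁V₁) = 0.6201.
Path (b) isothermal: W = P₁V₁ ln(V₂/V₁) → W_b/(P₁V₁) = 0.4825.
W_a / W_b = 0.6201 / 0.4825 = 1.285.

W_a / W_b ≈ 1.29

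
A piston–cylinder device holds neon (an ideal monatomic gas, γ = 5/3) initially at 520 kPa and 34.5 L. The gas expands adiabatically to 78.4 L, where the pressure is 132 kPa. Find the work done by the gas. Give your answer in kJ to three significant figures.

W ≈ 11.4 kJ

Adiabatic: W = (P₁V₁ − P₂V₂)/(γ − 1) with γ = 5/3.
P₁V₁ = 17940 J, P₂V₂ = 10349 J.
W = (17940 − 10349) / 0.6667 = 11387 J.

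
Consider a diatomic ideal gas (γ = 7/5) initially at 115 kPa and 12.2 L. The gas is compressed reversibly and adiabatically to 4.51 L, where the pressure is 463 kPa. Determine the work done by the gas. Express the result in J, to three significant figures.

Adiabatic: W = (P₁V₁ − P₂V₂)/(γ − 1) with γ = 7/5.
P₁V₁ = 1403 J, P₂V₂ = 2088 J.
W = (1403 − 2088) / 0.4 = -1713 J.

W ≈ -1710 J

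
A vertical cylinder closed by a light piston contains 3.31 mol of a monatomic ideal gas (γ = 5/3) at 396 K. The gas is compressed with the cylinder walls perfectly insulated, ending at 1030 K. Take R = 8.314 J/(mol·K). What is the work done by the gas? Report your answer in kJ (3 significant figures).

W ≈ -26.2 kJ

Adiabatic ⇒ Q = 0, so W_by = −ΔU = nCᵥ(T₁ − T₂).
Cᵥ = 3R/2 = 12.47 J/(mol·K).
W = (3.31)(12.47)(396 − 1030) = -26171 J.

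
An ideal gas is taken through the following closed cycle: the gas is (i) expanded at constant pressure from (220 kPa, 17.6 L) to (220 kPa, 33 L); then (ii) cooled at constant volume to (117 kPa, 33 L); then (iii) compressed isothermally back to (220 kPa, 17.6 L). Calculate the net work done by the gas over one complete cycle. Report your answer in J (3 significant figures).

Leg (i): W = PΔV = (220)(33 − 17.6) = 3388 J.
Leg (ii): W = 0.
Leg (iii): W = PᵢVᵢ ln(V_f/Vᵢ) = (3861) ln(17.6/33) = -2427 J.
W_net = 3388 − 2427 = 960.9 J.

W_net ≈ 961 J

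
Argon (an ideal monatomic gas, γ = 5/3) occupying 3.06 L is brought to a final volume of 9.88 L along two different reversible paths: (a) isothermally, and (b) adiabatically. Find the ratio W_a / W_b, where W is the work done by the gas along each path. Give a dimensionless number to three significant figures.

Path (a) isothermal: W = P₁V₁ ln(V₂/V₁) → W_a/(P₁V₁) = 1.172.
Path (b) adiabatic: W = P₁V₁(1 − (V₁/V₂)^(γ−1))/(γ−1) → W_b/(P₁V₁) = 0.8134.
W_a / W_b = 1.172 / 0.8134 = 1.441.

W_a / W_b ≈ 1.44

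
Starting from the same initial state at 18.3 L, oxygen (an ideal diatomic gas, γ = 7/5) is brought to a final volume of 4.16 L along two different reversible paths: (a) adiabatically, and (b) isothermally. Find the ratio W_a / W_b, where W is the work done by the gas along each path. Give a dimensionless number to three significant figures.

Path (a) adiabatic: W = P₁V₁(1 − (V₁/V₂)^(γ−1))/(γ−1) → W_a/(P₁V₁) = -2.022.
Path (b) isothermal: W = P₁V₁ ln(V₂/V₁) → W_b/(P₁V₁) = -1.481.
W_a / W_b = -2.022 / -1.481 = 1.365.

W_a / W_b ≈ 1.36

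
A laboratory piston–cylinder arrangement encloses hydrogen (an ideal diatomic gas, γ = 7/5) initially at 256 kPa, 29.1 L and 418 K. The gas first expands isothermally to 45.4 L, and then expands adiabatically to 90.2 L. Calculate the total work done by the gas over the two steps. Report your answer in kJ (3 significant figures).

Step 1 (isothermal): W = P₁V₁ ln(V₂/V₁) = (7450) ln(45.4/29.1) = 3313 J.
After step 1: P = 164.1 kPa, V = 45.4 L, T = 418 K.
Step 2 (adiabatic): W = (P₁V₁ − P₂V₂)/(γ−1) = (7450 − 5661)/0.4 = 4472 J.
W_total = 3313 + 4472 = 7786 J.

W_total ≈ 7.79 kJ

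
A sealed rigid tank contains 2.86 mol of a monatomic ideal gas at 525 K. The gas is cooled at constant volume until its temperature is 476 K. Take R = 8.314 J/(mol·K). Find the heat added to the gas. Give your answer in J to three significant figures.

Q ≈ -1750 J

Constant volume ⇒ W = 0, so Q = ΔU = nCᵥΔT with Cᵥ = 3R/2 = 12.47 J/(mol·K).
ΔU = (2.86)(12.47)(476 − 525) = -1748 J.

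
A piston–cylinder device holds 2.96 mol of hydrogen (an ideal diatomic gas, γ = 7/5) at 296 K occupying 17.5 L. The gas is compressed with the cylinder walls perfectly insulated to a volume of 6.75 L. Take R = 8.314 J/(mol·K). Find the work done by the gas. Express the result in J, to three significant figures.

Adiabatic: TV^(γ−1) = const with γ = 7/5.
T₂ = T₁ (V₁/V₂)^(γ−1) = 296 × (17.5/6.75)^0.4 = 296 × 1.464 = 433.3 K.
W_by = nCᵥ(T₁ − T₂) = (2.96)(20.79)(296 − 433.3) = -8447 J.

W ≈ -8450 J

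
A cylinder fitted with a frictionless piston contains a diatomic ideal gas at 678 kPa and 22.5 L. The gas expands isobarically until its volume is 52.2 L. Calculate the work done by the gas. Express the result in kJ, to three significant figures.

Isobaric: W = P ΔV.
W = (678 kPa)(52.2 − 22.5 L) = (678)(29.7) = 20137 J.

W ≈ 20.1 kJ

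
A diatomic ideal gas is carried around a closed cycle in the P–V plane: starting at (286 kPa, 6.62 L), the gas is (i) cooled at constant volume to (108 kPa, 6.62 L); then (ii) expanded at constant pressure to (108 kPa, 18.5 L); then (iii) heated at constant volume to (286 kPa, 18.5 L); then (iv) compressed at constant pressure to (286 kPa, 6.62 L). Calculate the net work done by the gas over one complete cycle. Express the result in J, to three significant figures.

Constant-volume legs do no work.
W(ii) = (108)(18.5 − 6.62) = 1283 J; W(iv) = (286)(6.62 − 18.5) = -3398 J.
W_net = 1283 − 3398 = -2115 J (the counter-clockwise enclosed area).

W_net ≈ -2110 J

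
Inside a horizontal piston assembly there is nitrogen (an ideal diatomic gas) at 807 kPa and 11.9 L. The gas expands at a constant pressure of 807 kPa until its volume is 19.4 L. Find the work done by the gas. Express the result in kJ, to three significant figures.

Isobaric: W = P ΔV.
W = (807 kPa)(19.4 − 11.9 L) = (807)(7.5) = 6052 J.

W ≈ 6.05 kJ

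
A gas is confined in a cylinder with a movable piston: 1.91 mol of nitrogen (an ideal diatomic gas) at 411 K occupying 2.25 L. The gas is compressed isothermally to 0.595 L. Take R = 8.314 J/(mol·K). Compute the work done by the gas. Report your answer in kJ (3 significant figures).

W ≈ -8.68 kJ

Isothermal: W = nRT ln(V₂/V₁).
W = (1.91)(8.314)(411) × ln(0.595/2.25)
  = 6527 × -1.33
W_by_gas = -8681 J.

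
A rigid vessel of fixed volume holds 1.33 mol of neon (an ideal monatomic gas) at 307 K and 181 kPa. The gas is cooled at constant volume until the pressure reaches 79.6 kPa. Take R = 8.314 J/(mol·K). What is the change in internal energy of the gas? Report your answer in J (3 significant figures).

Constant volume ⇒ W = 0, so Q = ΔU = nCᵥΔT with Cᵥ = 3R/2 = 12.47 J/(mol·K).
At constant V, T₂/T₁ = P₂/P₁ ⇒ ΔT = T₁(P₂/P₁ − 1) = 307·(79.6/181 − 1) = -172 K.
ΔU = (1.33)(12.47)(-172) = -2853 J.

ΔU ≈ -2850 J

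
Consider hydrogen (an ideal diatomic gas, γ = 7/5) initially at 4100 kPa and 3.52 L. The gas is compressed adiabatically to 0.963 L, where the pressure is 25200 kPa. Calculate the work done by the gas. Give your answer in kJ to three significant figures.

Adiabatic: W = (P₁V₁ − P₂V₂)/(γ − 1) with γ = 7/5.
P₁V₁ = 14432 J, P₂V₂ = 24268 J.
W = (14432 − 24268) / 0.4 = -24589 J.

W ≈ -24.6 kJ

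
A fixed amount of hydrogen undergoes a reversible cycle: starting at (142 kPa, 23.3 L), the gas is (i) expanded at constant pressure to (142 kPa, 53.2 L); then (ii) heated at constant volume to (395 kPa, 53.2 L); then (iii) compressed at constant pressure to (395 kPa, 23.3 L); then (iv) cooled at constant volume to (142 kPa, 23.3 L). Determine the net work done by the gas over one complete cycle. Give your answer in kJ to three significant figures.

W_net ≈ -7.56 kJ

Constant-volume legs do no work.
W(i) = (142)(53.2 − 23.3) = 4246 J; W(iii) = (395)(23.3 − 53.2) = -11810 J.
W_net = 4246 − 11810 = -7565 J (the counter-clockwise enclosed area).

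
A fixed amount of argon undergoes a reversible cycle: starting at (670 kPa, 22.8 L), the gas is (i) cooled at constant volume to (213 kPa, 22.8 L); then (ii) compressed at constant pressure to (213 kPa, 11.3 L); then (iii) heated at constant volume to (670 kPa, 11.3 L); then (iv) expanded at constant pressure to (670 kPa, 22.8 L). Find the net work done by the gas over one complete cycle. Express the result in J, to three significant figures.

W_net ≈ 5260 J

Constant-volume legs do no work.
W(ii) = (213)(11.3 − 22.8) = -2450 J; W(iv) = (670)(22.8 − 11.3) = 7705 J.
W_net = -2450 + 7705 = 5256 J (the clockwise enclosed area).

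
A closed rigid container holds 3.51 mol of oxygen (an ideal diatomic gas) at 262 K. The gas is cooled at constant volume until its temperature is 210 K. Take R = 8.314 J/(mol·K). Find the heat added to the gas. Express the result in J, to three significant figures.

Constant volume ⇒ W = 0, so Q = ΔU = nCᵥΔT with Cᵥ = 5R/2 = 20.79 J/(mol·K).
ΔU = (3.51)(20.79)(210 − 262) = -3794 J.

Q ≈ -3790 J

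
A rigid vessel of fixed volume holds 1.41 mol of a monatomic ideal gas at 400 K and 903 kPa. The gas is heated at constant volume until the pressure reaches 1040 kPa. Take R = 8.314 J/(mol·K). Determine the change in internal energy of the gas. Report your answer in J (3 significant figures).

ΔU ≈ 1070 J

Constant volume ⇒ W = 0, so Q = ΔU = nCᵥΔT with Cᵥ = 3R/2 = 12.47 J/(mol·K).
At constant V, T₂/T₁ = P₂/P₁ ⇒ ΔT = T₁(P₂/P₁ − 1) = 400·(1040/903 − 1) = 60.69 K.
ΔU = (1.41)(12.47)(60.69) = 1067 J.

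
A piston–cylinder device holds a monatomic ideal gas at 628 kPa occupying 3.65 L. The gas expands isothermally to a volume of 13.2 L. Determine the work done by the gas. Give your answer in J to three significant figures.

W ≈ 2950 J

Isothermal: W = nRT ln(V₂/V₁) = P₁V₁ ln(V₂/V₁).
P₁V₁ = (628 kPa)(3.65 L) = 2292 J.
W = 2292 × ln(13.2/3.65) = 2292 × 1.285
W_by_gas = 2947 J.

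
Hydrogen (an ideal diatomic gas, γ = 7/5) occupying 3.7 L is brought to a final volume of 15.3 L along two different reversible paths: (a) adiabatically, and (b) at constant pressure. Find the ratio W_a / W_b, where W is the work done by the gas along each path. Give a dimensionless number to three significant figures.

Path (a) adiabatic: W = P₁V₁(1 − (V₁/V₂)^(γ−1))/(γ−1) → W_a/(P₁V₁) = 1.083.
Path (b) isobaric: W = P₁(V₂ − V₁) → W_b/(P₁V₁) = 3.135.
W_a / W_b = 1.083 / 3.135 = 0.3455.

W_a / W_b ≈ 0.345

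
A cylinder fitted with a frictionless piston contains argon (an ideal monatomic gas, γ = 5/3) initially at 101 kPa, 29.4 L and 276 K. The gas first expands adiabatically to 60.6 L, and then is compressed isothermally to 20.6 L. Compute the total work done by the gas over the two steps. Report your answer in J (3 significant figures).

Step 1 (adiabatic): W = (P₁V₁ − P₂V₂)/(γ−1) = (2969 − 1833)/0.667 = 1704 J.
After step 1: P = 30.25 kPa, V = 60.6 L, T = 170.4 K.
Step 2 (isothermal): W = P₁V₁ ln(V₂/V₁) = (1833) ln(20.6/60.6) = -1978 J.
W_total = 1704 − 1978 = -274.2 J.

W_total ≈ -274 J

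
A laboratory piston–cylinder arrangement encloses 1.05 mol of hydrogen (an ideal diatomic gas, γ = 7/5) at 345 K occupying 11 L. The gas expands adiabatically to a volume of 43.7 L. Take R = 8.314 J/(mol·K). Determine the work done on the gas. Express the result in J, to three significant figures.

Adiabatic: TV^(γ−1) = const with γ = 7/5.
T₂ = T₁ (V₁/V₂)^(γ−1) = 345 × (11/43.7)^0.4 = 345 × 0.5759 = 198.7 K.
W_by = nCᵥ(T₁ − T₂) = (1.05)(20.79)(345 − 198.7) = 3193 J.
Work on gas = −W_by = -3193 J.

W ≈ -3190 J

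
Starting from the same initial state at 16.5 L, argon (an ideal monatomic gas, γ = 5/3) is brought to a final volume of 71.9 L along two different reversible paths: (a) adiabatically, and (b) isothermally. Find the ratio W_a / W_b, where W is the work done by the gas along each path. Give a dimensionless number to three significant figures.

W_a / W_b ≈ 0.637

Path (a) adiabatic: W = P₁V₁(1 − (V₁/V₂)^(γ−1))/(γ−1) → W_a/(P₁V₁) = 0.9378.
Path (b) isothermal: W = P₁V₁ ln(V₂/V₁) → W_b/(P₁V₁) = 1.472.
W_a / W_b = 0.9378 / 1.472 = 0.6371.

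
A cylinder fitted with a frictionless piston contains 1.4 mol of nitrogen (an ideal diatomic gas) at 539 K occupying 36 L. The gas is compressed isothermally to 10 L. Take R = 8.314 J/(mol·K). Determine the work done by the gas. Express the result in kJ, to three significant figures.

W ≈ -8.04 kJ

Isothermal: W = nRT ln(V₂/V₁).
W = (1.4)(8.314)(539) × ln(10/36)
  = 6274 × -1.281
W_by_gas = -8036 J.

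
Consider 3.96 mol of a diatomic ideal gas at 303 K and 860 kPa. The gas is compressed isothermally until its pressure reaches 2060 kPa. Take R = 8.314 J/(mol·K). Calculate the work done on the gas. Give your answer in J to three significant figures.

W ≈ 8710 J

Isothermal process: W = nRT ln(V₂/V₁) = nRT ln(P₁/P₂).
W = (3.96)(8.314)(303) × ln(860/2060)
  = 9976 × ln(0.4175) = 9976 × -0.8735
W_by_gas = -8714 J; work on gas = −W_by = 8714 J.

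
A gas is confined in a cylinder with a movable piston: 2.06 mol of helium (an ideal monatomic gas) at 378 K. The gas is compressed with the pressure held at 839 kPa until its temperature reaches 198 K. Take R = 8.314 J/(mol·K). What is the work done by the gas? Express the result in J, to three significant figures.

W ≈ -3080 J

Isobaric: W = P ΔV = nR ΔT.
W = (2.06)(8.314)(198 − 378) = -3083 J.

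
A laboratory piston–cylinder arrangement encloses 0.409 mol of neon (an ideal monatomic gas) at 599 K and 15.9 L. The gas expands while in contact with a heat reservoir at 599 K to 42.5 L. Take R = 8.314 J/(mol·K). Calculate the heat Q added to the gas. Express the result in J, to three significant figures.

Q ≈ 2000 J

Isothermal ⇒ ΔU = 0, so Q = W = nRT ln(V₂/V₁).
Q = (0.409)(8.314)(599) ln(42.5/15.9) = 2037 × 0.9832 = 2003 J.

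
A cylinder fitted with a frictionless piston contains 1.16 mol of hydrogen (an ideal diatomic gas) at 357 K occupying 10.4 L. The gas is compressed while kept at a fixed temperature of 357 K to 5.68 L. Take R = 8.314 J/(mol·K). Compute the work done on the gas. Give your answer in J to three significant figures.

Isothermal: W = nRT ln(V₂/V₁).
W = (1.16)(8.314)(357) × ln(5.68/10.4)
  = 3443 × -0.6049
W_by_gas = -2083 J; work on gas = −W_by = 2083 J.

W ≈ 2080 J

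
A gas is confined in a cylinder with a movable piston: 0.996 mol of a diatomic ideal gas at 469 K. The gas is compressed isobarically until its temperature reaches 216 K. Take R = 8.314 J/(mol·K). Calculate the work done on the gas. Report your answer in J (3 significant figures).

Isobaric: W = P ΔV = nR ΔT.
W = (0.996)(8.314)(216 − 469) = -2095 J.
Work on gas = −W_by = 2095 J.

W ≈ 2100 J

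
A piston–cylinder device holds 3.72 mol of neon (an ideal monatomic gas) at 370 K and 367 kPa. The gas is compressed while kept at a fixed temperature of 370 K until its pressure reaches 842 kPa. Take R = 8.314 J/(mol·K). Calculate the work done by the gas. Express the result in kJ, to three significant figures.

Isothermal process: W = nRT ln(V₂/V₁) = nRT ln(P₁/P₂).
W = (3.72)(8.314)(370) × ln(367/842)
  = 11443 × ln(0.4359) = 11443 × -0.8304
W_by_gas = -9503 J.

W ≈ -9.50 kJ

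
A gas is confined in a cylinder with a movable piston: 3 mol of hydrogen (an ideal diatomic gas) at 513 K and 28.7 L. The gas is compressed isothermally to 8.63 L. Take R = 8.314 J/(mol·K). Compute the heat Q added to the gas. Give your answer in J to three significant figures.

Q ≈ -15400 J

Isothermal ⇒ ΔU = 0, so Q = W = nRT ln(V₂/V₁).
Q = (3)(8.314)(513) ln(8.63/28.7) = 12795 × -1.202 = -15375 J.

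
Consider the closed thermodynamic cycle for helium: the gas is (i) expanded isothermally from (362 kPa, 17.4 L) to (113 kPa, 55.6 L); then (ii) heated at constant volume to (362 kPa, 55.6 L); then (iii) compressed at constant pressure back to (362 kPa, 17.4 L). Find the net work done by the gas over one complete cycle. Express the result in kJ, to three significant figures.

Leg (i): W = PᵢVᵢ ln(V_f/Vᵢ) = (6299) ln(55.6/17.4) = 7317 J.
Leg (ii): W = 0.
Leg (iii): W = PΔV = (362)(17.4 − 55.6) = -13828 J.
W_net = 7317 − 13828 = -6511 J.

W_net ≈ -6.51 kJ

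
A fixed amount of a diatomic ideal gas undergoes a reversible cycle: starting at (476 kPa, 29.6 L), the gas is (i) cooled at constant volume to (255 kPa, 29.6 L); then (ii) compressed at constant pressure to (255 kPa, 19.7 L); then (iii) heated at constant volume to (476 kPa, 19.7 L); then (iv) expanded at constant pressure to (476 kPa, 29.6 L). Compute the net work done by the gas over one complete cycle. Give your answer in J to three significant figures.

Constant-volume legs do no work.
W(ii) = (255)(19.7 − 29.6) = -2525 J; W(iv) = (476)(29.6 − 19.7) = 4712 J.
W_net = -2525 + 4712 = 2188 J (the clockwise enclosed area).

W_net ≈ 2190 J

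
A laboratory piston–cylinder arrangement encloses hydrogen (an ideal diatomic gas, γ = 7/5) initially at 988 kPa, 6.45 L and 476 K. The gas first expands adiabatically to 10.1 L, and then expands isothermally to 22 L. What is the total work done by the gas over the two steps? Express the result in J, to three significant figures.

Step 1 (adiabatic): W = (P₁V₁ − P₂V₂)/(γ−1) = (6373 − 5326)/0.4 = 2616 J.
After step 1: P = 527.3 kPa, V = 10.1 L, T = 397.8 K.
Step 2 (isothermal): W = P₁V₁ ln(V₂/V₁) = (5326) ln(22/10.1) = 4146 J.
W_total = 2616 + 4146 = 6763 J.

W_total ≈ 6760 J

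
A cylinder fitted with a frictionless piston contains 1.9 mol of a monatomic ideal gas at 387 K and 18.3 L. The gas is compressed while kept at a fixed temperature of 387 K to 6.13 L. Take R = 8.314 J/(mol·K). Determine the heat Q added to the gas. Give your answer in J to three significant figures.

Isothermal ⇒ ΔU = 0, so Q = W = nRT ln(V₂/V₁).
Q = (1.9)(8.314)(387) ln(6.13/18.3) = 6113 × -1.094 = -6686 J.

Q ≈ -6690 J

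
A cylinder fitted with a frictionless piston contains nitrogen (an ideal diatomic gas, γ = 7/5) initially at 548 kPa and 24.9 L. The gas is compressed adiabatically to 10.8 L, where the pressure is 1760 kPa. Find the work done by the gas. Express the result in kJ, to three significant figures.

W ≈ -13.4 kJ

Adiabatic: W = (P₁V₁ − P₂V₂)/(γ − 1) with γ = 7/5.
P₁V₁ = 13645 J, P₂V₂ = 19008 J.
W = (13645 − 19008) / 0.4 = -13407 J.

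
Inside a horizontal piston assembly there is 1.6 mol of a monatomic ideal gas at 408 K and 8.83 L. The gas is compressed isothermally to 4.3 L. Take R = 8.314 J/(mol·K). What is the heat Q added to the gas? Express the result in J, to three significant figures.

Q ≈ -3910 J

Isothermal ⇒ ΔU = 0, so Q = W = nRT ln(V₂/V₁).
Q = (1.6)(8.314)(408) ln(4.3/8.83) = 5427 × -0.7195 = -3905 J.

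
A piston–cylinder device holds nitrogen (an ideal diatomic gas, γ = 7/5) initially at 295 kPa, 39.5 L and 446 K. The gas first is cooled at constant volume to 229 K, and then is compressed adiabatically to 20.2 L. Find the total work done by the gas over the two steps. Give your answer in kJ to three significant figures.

Step 1 (isochoric): W = 0 (constant volume).
After step 1: P = 151.5 kPa (V unchanged).
Step 2 (adiabatic): W = (P₁V₁ − P₂V₂)/(γ−1) = (5983 − 7824)/0.4 = -4602 J.
W_total = 0 − 4602 = -4602 J.

W_total ≈ -4.60 kJ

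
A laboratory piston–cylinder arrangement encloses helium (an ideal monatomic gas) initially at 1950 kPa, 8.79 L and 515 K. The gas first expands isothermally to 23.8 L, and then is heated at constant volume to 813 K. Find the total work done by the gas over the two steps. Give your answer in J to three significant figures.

W_total ≈ 17100 J

Step 1 (isothermal): W = P₁V₁ ln(V₂/V₁) = (17140) ln(23.8/8.79) = 17073 J.
Step 2 (isochoric): W = 0 (constant volume).
W_total = 17073 + 0 = 17073 J.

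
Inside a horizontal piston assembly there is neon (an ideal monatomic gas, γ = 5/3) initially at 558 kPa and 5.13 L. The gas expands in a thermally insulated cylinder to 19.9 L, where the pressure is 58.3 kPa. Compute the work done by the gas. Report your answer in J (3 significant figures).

W ≈ 2550 J

Adiabatic: W = (P₁V₁ − P₂V₂)/(γ − 1) with γ = 5/3.
P₁V₁ = 2863 J, P₂V₂ = 1160 J.
W = (2863 − 1160) / 0.6667 = 2554 J.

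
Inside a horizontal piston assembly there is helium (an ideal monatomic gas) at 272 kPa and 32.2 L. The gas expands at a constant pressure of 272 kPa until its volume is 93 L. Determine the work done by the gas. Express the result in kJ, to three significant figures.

W ≈ 16.5 kJ

Isobaric: W = P ΔV.
W = (272 kPa)(93 − 32.2 L) = (272)(60.8) = 16538 J.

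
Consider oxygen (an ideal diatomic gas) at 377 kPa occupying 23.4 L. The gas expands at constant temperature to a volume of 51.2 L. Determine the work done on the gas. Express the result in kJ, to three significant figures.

Isothermal: W = nRT ln(V₂/V₁) = P₁V₁ ln(V₂/V₁).
P₁V₁ = (377 kPa)(23.4 L) = 8822 J.
W = 8822 × ln(51.2/23.4) = 8822 × 0.783
W_by_gas = 6908 J; work on gas = −W_by = -6908 J.

W ≈ -6.91 kJ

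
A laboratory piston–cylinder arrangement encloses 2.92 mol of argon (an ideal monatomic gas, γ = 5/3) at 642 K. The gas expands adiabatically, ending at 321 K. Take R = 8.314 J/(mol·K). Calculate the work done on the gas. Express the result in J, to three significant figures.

W ≈ -11700 J

Adiabatic ⇒ Q = 0, so W_by = −ΔU = nCᵥ(T₁ − T₂).
Cᵥ = 3R/2 = 12.47 J/(mol·K).
W = (2.92)(12.47)(642 − 321) = 11689 J.
Work on gas = −W_by = -11689 J.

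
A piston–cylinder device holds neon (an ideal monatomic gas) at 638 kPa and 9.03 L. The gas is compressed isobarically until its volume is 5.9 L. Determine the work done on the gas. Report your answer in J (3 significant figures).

W ≈ 2000 J

Isobaric: W = P ΔV.
W = (638 kPa)(5.9 − 9.03 L) = (638)(-3.13) = -1997 J.
Work on gas = −W_by = 1997 J.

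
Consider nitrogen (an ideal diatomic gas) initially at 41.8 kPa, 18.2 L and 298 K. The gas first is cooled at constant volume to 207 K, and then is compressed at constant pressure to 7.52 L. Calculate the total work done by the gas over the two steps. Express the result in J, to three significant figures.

W_total ≈ -310 J

Step 1 (isochoric): W = 0 (constant volume).
After step 1: P = 29.04 kPa (V unchanged).
Step 2 (isobaric): W = PΔV = (29.04 kPa)(7.52 − 18.2 L) = -310.1 J.
W_total = 0 − 310.1 = -310.1 J.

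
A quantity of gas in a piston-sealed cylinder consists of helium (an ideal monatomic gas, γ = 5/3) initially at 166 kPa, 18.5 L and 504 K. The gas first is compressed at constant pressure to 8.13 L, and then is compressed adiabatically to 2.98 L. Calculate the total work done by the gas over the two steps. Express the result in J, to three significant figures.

W_total ≈ -3650 J

Step 1 (isobaric): W = PΔV = (166 kPa)(8.13 − 18.5 L) = -1721 J.
After step 1: P = 166 kPa, V = 8.13 L, T = 221.5 K.
Step 2 (adiabatic): W = (P₁V₁ − P₂V₂)/(γ−1) = (1350 − 2635)/0.667 = -1928 J.
W_total = -1721 − 1928 = -3650 J.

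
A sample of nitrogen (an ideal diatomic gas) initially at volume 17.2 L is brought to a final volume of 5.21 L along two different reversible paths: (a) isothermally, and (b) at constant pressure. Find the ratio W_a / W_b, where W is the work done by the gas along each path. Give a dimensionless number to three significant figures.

Path (a) isothermal: W = P₁V₁ ln(V₂/V₁) → W_a/(P₁V₁) = -1.194.
Path (b) isobaric: W = P₁(V₂ − V₁) → W_b/(P₁V₁) = -0.6971.
W_a / W_b = -1.194 / -0.6971 = 1.713.

W_a / W_b ≈ 1.71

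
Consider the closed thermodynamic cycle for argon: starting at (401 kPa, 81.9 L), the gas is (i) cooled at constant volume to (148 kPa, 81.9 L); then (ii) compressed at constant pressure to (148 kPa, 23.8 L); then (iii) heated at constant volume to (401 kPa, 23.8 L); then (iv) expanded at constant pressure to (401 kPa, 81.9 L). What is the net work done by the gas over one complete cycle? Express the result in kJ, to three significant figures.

W_net ≈ 14.7 kJ

Constant-volume legs do no work.
W(ii) = (148)(23.8 − 81.9) = -8599 J; W(iv) = (401)(81.9 − 23.8) = 23298 J.
W_net = -8599 + 23298 = 14699 J (the clockwise enclosed area).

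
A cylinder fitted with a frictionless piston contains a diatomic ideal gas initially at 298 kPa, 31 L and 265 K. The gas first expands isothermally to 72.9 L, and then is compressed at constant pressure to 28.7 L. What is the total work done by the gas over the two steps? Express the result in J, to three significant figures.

Step 1 (isothermal): W = P₁V₁ ln(V₂/V₁) = (9238) ln(72.9/31) = 7899 J.
After step 1: P = 126.7 kPa, V = 72.9 L, T = 265 K.
Step 2 (isobaric): W = PΔV = (126.7 kPa)(28.7 − 72.9 L) = -5601 J.
W_total = 7899 − 5601 = 2298 J.

W_total ≈ 2300 J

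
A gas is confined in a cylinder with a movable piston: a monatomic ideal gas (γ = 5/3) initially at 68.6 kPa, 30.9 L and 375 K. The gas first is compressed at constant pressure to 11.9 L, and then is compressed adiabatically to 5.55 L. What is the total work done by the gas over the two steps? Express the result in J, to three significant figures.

W_total ≈ -2110 J

Step 1 (isobaric): W = PΔV = (68.6 kPa)(11.9 − 30.9 L) = -1303 J.
After step 1: P = 68.6 kPa, V = 11.9 L, T = 144.4 K.
Step 2 (adiabatic): W = (P₁V₁ − P₂V₂)/(γ−1) = (816.3 − 1357)/0.667 = -811.6 J.
W_total = -1303 − 811.6 = -2115 J.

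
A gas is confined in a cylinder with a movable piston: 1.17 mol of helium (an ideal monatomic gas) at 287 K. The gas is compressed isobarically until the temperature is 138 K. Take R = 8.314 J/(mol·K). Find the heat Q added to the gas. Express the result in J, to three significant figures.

Q ≈ -3620 J

Isobaric: W = nRΔT = (1.17)(8.314)(-149) = -1449 J.
ΔU = nCᵥΔT with Cᵥ = 3R/2: ΔU = (1.17)(12.47)(-149) = -2174 J.
Q = ΔU + W = -2174 − 1449 = -3623 J.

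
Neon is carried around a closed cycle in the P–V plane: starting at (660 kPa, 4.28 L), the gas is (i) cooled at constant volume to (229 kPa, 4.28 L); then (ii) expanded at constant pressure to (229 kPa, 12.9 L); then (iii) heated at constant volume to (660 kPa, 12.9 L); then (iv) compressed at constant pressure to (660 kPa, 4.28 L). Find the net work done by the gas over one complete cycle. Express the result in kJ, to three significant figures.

W_net ≈ -3.72 kJ

Constant-volume legs do no work.
W(ii) = (229)(12.9 − 4.28) = 1974 J; W(iv) = (660)(4.28 − 12.9) = -5689 J.
W_net = 1974 − 5689 = -3715 J (the counter-clockwise enclosed area).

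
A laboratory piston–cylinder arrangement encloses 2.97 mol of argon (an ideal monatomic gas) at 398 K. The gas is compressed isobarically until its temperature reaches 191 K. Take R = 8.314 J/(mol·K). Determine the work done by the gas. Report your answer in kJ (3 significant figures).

Isobaric: W = P ΔV = nR ΔT.
W = (2.97)(8.314)(191 − 398) = -5111 J.

W ≈ -5.11 kJ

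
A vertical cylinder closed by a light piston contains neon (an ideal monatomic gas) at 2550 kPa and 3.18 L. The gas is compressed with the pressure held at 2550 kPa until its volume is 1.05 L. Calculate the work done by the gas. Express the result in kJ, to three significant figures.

W ≈ -5.43 kJ

Isobaric: W = P ΔV.
W = (2550 kPa)(1.05 − 3.18 L) = (2550)(-2.13) = -5432 J.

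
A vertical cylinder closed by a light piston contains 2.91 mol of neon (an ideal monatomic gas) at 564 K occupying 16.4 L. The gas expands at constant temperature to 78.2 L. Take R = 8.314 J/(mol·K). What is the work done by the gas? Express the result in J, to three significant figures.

Isothermal: W = nRT ln(V₂/V₁).
W = (2.91)(8.314)(564) × ln(78.2/16.4)
  = 13645 × 1.562
W_by_gas = 21314 J.

W ≈ 21300 J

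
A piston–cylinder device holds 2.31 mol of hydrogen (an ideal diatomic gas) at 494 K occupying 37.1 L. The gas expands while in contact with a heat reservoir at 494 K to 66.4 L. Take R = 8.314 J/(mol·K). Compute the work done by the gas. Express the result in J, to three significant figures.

W ≈ 5520 J

Isothermal: W = nRT ln(V₂/V₁).
W = (2.31)(8.314)(494) × ln(66.4/37.1)
  = 9487 × 0.5821
W_by_gas = 5522 J.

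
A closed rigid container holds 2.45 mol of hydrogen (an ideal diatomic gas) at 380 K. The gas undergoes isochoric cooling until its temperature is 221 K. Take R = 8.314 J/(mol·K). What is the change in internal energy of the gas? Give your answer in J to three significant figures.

Constant volume ⇒ W = 0, so Q = ΔU = nCᵥΔT with Cᵥ = 5R/2 = 20.79 J/(mol·K).
ΔU = (2.45)(20.79)(221 − 380) = -8097 J.

ΔU ≈ -8100 J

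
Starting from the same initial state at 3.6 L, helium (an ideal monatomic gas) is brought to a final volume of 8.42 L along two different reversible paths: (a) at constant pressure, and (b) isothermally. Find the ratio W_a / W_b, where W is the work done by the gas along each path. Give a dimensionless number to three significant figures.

Path (a) isobaric: W = P₁(V₂ − V₁) → W_a/(P₁V₁) = 1.339.
Path (b) isothermal: W = P₁V₁ ln(V₂/V₁) → W_b/(P₁V₁) = 0.8497.
W_a / W_b = 1.339 / 0.8497 = 1.576.

W_a / W_b ≈ 1.58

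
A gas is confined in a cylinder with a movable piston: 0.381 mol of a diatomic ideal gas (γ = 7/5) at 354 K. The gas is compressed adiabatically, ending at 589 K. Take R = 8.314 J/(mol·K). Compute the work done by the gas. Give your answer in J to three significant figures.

Adiabatic ⇒ Q = 0, so W_by = −ΔU = nCᵥ(T₁ − T₂).
Cᵥ = 5R/2 = 20.79 J/(mol·K).
W = (0.381)(20.79)(354 − 589) = -1861 J.

W ≈ -1860 J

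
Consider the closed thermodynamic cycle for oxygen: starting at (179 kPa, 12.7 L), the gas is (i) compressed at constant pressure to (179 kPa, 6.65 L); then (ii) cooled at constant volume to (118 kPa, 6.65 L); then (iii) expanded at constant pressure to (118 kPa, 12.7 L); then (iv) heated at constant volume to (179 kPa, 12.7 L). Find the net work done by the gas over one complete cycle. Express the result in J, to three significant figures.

W_net ≈ -369 J

Constant-volume legs do no work.
W(i) = (179)(6.65 − 12.7) = -1083 J; W(iii) = (118)(12.7 − 6.65) = 713.9 J.
W_net = -1083 + 713.9 = -369 J (the counter-clockwise enclosed area).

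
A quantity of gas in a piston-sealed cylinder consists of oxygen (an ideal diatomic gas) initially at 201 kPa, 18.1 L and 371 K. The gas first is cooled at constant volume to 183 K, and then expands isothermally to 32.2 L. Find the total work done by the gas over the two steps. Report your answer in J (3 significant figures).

Step 1 (isochoric): W = 0 (constant volume).
After step 1: P = 99.15 kPa (V unchanged).
Step 2 (isothermal): W = P₁V₁ ln(V₂/V₁) = (1795) ln(32.2/18.1) = 1034 J.
W_total = 0 + 1034 = 1034 J.

W_total ≈ 1030 J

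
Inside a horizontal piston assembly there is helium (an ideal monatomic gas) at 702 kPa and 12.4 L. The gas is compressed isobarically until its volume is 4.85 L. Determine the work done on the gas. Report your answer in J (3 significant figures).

Isobaric: W = P ΔV.
W = (702 kPa)(4.85 − 12.4 L) = (702)(-7.55) = -5300 J.
Work on gas = −W_by = 5300 J.

W ≈ 5300 J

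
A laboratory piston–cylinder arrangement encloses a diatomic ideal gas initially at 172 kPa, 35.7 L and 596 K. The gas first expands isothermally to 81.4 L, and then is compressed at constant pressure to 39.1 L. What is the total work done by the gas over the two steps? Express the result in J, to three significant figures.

Step 1 (isothermal): W = P₁V₁ ln(V₂/V₁) = (6140) ln(81.4/35.7) = 5061 J.
After step 1: P = 75.43 kPa, V = 81.4 L, T = 596 K.
Step 2 (isobaric): W = PΔV = (75.43 kPa)(39.1 − 81.4 L) = -3191 J.
W_total = 5061 − 3191 = 1870 J.

W_total ≈ 1870 J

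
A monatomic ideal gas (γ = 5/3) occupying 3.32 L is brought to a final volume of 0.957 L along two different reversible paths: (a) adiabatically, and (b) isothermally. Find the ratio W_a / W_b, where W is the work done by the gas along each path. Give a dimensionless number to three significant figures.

W_a / W_b ≈ 1.56

Path (a) adiabatic: W = P₁V₁(1 − (V₁/V₂)^(γ−1))/(γ−1) → W_a/(P₁V₁) = -1.937.
Path (b) isothermal: W = P₁V₁ ln(V₂/V₁) → W_b/(P₁V₁) = -1.244.
W_a / W_b = -1.937 / -1.244 = 1.558.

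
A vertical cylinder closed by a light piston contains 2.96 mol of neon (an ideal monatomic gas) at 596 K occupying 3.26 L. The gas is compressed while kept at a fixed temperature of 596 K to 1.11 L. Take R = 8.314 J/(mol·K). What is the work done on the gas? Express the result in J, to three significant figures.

W ≈ 15800 J

Isothermal: W = nRT ln(V₂/V₁).
W = (2.96)(8.314)(596) × ln(1.11/3.26)
  = 14667 × -1.077
W_by_gas = -15802 J; work on gas = −W_by = 15802 J.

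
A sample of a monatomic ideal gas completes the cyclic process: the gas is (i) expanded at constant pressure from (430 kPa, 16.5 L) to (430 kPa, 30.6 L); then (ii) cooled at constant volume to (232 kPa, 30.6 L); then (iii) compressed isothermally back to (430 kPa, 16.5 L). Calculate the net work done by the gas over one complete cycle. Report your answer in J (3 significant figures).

Leg (i): W = PΔV = (430)(30.6 − 16.5) = 6063 J.
Leg (ii): W = 0.
Leg (iii): W = PᵢVᵢ ln(V_f/Vᵢ) = (7099) ln(16.5/30.6) = -4385 J.
W_net = 6063 − 4385 = 1678 J.

W_net ≈ 1680 J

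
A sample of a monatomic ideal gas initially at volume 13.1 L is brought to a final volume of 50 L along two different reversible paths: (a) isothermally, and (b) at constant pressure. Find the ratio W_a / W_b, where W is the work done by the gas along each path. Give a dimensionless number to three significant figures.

W_a / W_b ≈ 0.476

Path (a) isothermal: W = P₁V₁ ln(V₂/V₁) → W_a/(P₁V₁) = 1.339.
Path (b) isobaric: W = P₁(V₂ − V₁) → W_b/(P₁V₁) = 2.817.
W_a / W_b = 1.339 / 2.817 = 0.4755.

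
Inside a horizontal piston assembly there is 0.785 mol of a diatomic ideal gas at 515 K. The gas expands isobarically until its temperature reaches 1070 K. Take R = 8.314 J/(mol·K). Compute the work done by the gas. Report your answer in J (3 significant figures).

Isobaric: W = P ΔV = nR ΔT.
W = (0.785)(8.314)(1070 − 515) = 3622 J.

W ≈ 3620 J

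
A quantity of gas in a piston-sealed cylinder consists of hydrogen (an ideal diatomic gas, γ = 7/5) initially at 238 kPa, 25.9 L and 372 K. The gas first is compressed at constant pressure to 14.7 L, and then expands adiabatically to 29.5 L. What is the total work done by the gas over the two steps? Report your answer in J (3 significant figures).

W_total ≈ -539 J

Step 1 (isobaric): W = PΔV = (238 kPa)(14.7 − 25.9 L) = -2666 J.
After step 1: P = 238 kPa, V = 14.7 L, T = 211.1 K.
Step 2 (adiabatic): W = (P₁V₁ − P₂V₂)/(γ−1) = (3499 − 2648)/0.4 = 2127 J.
W_total = -2666 + 2127 = -538.7 J.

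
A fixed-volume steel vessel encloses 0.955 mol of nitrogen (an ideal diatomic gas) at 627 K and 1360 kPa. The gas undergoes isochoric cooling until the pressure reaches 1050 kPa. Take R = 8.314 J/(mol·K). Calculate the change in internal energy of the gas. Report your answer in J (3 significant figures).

Constant volume ⇒ W = 0, so Q = ΔU = nCᵥΔT with Cᵥ = 5R/2 = 20.79 J/(mol·K).
At constant V, T₂/T₁ = P₂/P₁ ⇒ ΔT = T₁(P₂/P₁ − 1) = 627·(1050/1360 − 1) = -142.9 K.
ΔU = (0.955)(20.79)(-142.9) = -2837 J.

ΔU ≈ -2840 J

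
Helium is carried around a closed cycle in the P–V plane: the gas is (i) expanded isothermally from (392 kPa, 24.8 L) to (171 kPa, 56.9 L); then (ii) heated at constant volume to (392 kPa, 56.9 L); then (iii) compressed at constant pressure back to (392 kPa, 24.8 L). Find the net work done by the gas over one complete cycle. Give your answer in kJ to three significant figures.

W_net ≈ -4.51 kJ

Leg (i): W = PᵢVᵢ ln(V_f/Vᵢ) = (9722) ln(56.9/24.8) = 8073 J.
Leg (ii): W = 0.
Leg (iii): W = PΔV = (392)(24.8 − 56.9) = -12583 J.
W_net = 8073 − 12583 = -4510 J.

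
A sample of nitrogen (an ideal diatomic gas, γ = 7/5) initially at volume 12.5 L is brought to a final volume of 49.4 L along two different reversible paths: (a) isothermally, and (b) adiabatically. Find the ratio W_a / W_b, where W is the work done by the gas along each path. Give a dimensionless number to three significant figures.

W_a / W_b ≈ 1.30

Path (a) isothermal: W = P₁V₁ ln(V₂/V₁) → W_a/(P₁V₁) = 1.374.
Path (b) adiabatic: W = P₁V₁(1 − (V₁/V₂)^(γ−1))/(γ−1) → W_b/(P₁V₁) = 1.057.
W_a / W_b = 1.374 / 1.057 = 1.3.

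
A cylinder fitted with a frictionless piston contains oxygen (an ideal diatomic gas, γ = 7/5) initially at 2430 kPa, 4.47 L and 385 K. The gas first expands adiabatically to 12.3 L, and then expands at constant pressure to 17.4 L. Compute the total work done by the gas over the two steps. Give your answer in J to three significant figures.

W_total ≈ 12000 J

Step 1 (adiabatic): W = (P₁V₁ − P₂V₂)/(γ−1) = (10862 − 7246)/0.4 = 9041 J.
After step 1: P = 589.1 kPa, V = 12.3 L, T = 256.8 K.
Step 2 (isobaric): W = PΔV = (589.1 kPa)(17.4 − 12.3 L) = 3004 J.
W_total = 9041 + 3004 = 12046 J.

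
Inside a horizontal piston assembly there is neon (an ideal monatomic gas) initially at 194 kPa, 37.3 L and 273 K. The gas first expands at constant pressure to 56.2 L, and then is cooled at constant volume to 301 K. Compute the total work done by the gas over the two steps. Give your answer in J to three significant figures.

W_total ≈ 3670 J

Step 1 (isobaric): W = PΔV = (194 kPa)(56.2 − 37.3 L) = 3667 J.
Step 2 (isochoric): W = 0 (constant volume).
W_total = 3667 + 0 = 3667 J.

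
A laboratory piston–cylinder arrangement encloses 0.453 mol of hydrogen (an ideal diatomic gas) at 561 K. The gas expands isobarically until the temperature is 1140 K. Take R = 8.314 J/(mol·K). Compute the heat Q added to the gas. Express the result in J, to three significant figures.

Isobaric: W = nRΔT = (0.453)(8.314)(579) = 2181 J.
ΔU = nCᵥΔT with Cᵥ = 5R/2: ΔU = (0.453)(20.79)(579) = 5452 J.
Q = ΔU + W = 5452 + 2181 = 7632 J.

Q ≈ 7630 J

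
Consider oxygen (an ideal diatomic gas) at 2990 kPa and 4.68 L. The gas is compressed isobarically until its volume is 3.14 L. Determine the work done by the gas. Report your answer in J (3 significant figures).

W ≈ -4600 J

Isobaric: W = P ΔV.
W = (2990 kPa)(3.14 − 4.68 L) = (2990)(-1.54) = -4605 J.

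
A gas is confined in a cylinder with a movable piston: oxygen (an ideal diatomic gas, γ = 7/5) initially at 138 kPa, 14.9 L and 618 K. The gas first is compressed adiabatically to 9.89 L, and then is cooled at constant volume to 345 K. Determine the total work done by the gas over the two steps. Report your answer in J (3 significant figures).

Step 1 (adiabatic): W = (P₁V₁ − P₂V₂)/(γ−1) = (2056 − 2422)/0.4 = -915.7 J.
Step 2 (isochoric): W = 0 (constant volume).
W_total = -915.7 + 0 = -915.7 J.

W_total ≈ -916 J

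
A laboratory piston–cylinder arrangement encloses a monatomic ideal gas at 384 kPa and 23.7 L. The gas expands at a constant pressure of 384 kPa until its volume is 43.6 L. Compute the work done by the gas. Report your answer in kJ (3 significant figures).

W ≈ 7.64 kJ

Isobaric: W = P ΔV.
W = (384 kPa)(43.6 − 23.7 L) = (384)(19.9) = 7642 J.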